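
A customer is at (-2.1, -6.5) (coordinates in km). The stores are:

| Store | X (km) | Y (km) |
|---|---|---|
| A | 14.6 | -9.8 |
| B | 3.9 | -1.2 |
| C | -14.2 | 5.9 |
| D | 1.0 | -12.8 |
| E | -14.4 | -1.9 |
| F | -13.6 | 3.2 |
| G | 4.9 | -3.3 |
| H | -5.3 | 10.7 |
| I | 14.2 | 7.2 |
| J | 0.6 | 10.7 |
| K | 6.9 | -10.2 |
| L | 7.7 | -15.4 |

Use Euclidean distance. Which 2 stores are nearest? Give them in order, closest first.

Distances from (-2.1, -6.5):
A: √((16.7)² + (-3.3)²) = √(278.890 + 10.890) = 17.0 km
B: √((6.0)² + (5.3)²) = √(36.000 + 28.090) = 8.0 km
C: √((-12.1)² + (12.4)²) = √(146.410 + 153.760) = 17.3 km
D: √((3.1)² + (-6.3)²) = √(9.610 + 39.690) = 7.0 km
E: √((-12.3)² + (4.6)²) = √(151.290 + 21.160) = 13.1 km
F: √((-11.5)² + (9.7)²) = √(132.250 + 94.090) = 15.0 km
G: √((7.0)² + (3.2)²) = √(49.000 + 10.240) = 7.7 km
H: √((-3.2)² + (17.2)²) = √(10.240 + 295.840) = 17.5 km
I: √((16.3)² + (13.7)²) = √(265.690 + 187.690) = 21.3 km
J: √((2.7)² + (17.2)²) = √(7.290 + 295.840) = 17.4 km
K: √((9.0)² + (-3.7)²) = √(81.000 + 13.690) = 9.7 km
L: √((9.8)² + (-8.9)²) = √(96.040 + 79.210) = 13.2 km
Sorted: D (7.0 km) < G (7.7 km) < B (8.0 km) < K (9.7 km) < …

D, G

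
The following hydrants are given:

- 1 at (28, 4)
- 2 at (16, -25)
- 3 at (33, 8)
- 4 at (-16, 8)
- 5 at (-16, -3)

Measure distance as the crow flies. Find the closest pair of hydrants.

1 and 3

Pairwise distances:
1–2: 31.4
1–3: 6.4
1–4: 44.2
1–5: 44.6
2–3: 37.1
2–4: 46.0
2–5: 38.8
3–4: 49.0
3–5: 50.2
4–5: 11.0
Closest pair: 1–3 at 6.4.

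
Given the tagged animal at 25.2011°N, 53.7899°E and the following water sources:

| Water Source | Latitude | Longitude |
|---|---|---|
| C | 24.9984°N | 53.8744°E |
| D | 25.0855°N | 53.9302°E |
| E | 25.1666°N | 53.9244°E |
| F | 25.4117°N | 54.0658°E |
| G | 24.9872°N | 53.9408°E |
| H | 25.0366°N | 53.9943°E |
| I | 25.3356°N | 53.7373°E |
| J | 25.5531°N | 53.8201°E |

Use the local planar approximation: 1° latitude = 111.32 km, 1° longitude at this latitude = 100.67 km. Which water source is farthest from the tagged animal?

Distances from 25.2011°N, 53.7899°E:
C: √((-0.2027·111.32)² + (0.0845·100.67)²) = √(509.159549 + 72.362499) = 24.1148 km
D: √((-0.1156·111.32)² + (0.1403·100.67)²) = √(165.600660 + 199.487404) = 19.1073 km
E: √((-0.0345·111.32)² + (0.1345·100.67)²) = √(14.749747 + 183.334714) = 14.0742 km
F: √((0.2106·111.32)² + (0.2759·100.67)²) = √(549.620761 + 771.442459) = 36.3464 km
G: √((-0.2139·111.32)² + (0.1509·100.67)²) = √(566.980294 + 230.769610) = 28.2445 km
H: √((-0.1645·111.32)² + (0.2044·100.67)²) = √(335.334471 + 423.410789) = 27.5453 km
I: √((0.1345·111.32)² + (-0.0526·100.67)²) = √(224.176954 + 28.039588) = 15.8813 km
J: √((0.3520·111.32)² + (0.0302·100.67)²) = √(1535.436012 + 9.243023) = 39.3024 km
Maximum: J at 39.3024 km.

J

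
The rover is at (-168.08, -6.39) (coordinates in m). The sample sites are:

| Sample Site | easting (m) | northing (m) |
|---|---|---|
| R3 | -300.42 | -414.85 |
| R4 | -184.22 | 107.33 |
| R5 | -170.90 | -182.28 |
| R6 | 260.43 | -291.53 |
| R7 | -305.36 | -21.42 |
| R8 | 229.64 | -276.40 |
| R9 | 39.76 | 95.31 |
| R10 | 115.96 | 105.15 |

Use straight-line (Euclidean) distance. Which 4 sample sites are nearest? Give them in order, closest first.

R4, R7, R5, R9

Distances from (-168.08, -6.39):
R3: 429.36 m
R4: 114.86 m
R5: 175.91 m
R6: 514.71 m
R7: 138.10 m
R8: 480.71 m
R9: 231.39 m
R10: 305.16 m
Sorted: R4 (114.86 m) < R7 (138.10 m) < R5 (175.91 m) < R9 (231.39 m) < R10 (305.16 m) < R3 (429.36 m) < …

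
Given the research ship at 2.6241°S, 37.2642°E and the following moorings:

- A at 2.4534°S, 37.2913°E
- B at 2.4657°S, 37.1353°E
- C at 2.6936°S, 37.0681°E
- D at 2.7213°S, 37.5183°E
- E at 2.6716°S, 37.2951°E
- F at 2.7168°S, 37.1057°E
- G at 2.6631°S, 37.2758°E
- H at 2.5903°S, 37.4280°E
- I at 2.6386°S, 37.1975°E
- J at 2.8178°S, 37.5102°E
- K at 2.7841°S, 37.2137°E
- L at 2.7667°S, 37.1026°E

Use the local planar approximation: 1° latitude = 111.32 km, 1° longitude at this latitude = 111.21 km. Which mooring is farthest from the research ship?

Distances from 2.6241°S, 37.2642°E:
A: 19.2398 km
B: 22.7248 km
C: 23.1400 km
D: 30.2592 km
E: 6.3062 km
F: 20.4253 km
G: 4.5291 km
H: 18.6007 km
I: 7.5913 km
J: 34.8338 km
K: 18.6756 km
L: 23.9785 km
Maximum: J at 34.8338 km.

J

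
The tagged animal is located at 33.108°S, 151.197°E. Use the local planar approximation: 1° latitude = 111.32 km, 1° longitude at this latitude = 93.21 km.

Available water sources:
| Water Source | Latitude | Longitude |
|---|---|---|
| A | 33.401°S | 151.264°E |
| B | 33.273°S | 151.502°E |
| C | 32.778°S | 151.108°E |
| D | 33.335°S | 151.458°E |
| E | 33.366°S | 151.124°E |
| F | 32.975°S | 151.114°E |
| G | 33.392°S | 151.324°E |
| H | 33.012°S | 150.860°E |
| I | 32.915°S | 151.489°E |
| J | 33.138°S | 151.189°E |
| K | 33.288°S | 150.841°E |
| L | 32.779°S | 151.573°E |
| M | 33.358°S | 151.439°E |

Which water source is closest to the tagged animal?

J

Distances from 33.108°S, 151.197°E:
A: 33.209 km
B: 33.847 km
C: 37.661 km
D: 35.077 km
E: 29.516 km
F: 16.705 km
G: 33.758 km
H: 33.180 km
I: 34.675 km
J: 3.422 km
K: 38.763 km
L: 50.691 km
M: 35.823 km
Minimum: J at 3.422 km.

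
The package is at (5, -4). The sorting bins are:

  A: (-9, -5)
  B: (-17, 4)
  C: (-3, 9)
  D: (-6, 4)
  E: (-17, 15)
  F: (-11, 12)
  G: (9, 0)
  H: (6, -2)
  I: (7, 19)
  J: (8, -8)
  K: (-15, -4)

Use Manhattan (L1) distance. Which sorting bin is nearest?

Distances from (5, -4):
A: |-14| + |-1| = 14 + 1 = 15
B: |-22| + |8| = 22 + 8 = 30
C: |-8| + |13| = 8 + 13 = 21
D: |-11| + |8| = 11 + 8 = 19
E: |-22| + |19| = 22 + 19 = 41
F: |-16| + |16| = 16 + 16 = 32
G: |4| + |4| = 4 + 4 = 8
H: |1| + |2| = 1 + 2 = 3
I: |2| + |23| = 2 + 23 = 25
J: |3| + |-4| = 3 + 4 = 7
K: |-20| + |0| = 20 + 0 = 20
Minimum: H at 3.

H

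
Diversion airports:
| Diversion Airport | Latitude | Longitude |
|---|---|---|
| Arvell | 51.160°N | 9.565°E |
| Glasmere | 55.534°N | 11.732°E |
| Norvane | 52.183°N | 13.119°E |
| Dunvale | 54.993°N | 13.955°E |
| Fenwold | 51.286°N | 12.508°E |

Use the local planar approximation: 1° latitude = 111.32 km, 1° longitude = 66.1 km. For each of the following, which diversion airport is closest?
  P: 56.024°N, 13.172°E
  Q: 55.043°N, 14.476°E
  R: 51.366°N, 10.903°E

P→Glasmere; Q→Dunvale; R→Arvell

P at 56.024°N, 13.172°E:
  Arvell: 591.629 km
  Glasmere: 109.706 km
  Norvane: 427.594 km
  Dunvale: 125.901 km
  Fenwold: 529.257 km
  → nearest: Glasmere (109.706 km)
Q at 55.043°N, 14.476°E:
  Arvell: 540.575 km
  Glasmere: 189.435 km
  Norvane: 330.769 km
  Dunvale: 34.885 km
  Fenwold: 437.993 km
  → nearest: Dunvale (34.885 km)
R at 51.366°N, 10.903°E:
  Arvell: 91.366 km
  Glasmere: 467.206 km
  Norvane: 172.416 km
  Dunvale: 451.351 km
  Fenwold: 106.464 km
  → nearest: Arvell (91.366 km)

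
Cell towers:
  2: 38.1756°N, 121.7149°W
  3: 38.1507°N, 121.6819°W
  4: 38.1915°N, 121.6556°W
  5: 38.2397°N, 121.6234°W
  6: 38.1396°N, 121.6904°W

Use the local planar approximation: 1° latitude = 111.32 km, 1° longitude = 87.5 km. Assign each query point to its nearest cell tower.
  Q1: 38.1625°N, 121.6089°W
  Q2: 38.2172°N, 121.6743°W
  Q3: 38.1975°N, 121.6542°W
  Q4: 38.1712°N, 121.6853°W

Q1→4; Q2→4; Q3→4; Q4→3

Q1 at 38.1625°N, 121.6089°W:
  2: √((0.0131·111.32)² + (-0.1060·87.5)²) = √(2.126616 + 86.025625) = 9.3889 km
  3: √((-0.0118·111.32)² + (-0.0730·87.5)²) = √(1.725482 + 40.800156) = 6.5212 km
  4: √((0.0290·111.32)² + (-0.0467·87.5)²) = √(10.421792 + 16.697439) = 5.2076 km
  5: √((0.0772·111.32)² + (-0.0145·87.5)²) = √(73.855186 + 1.609727) = 8.6871 km
  6: √((-0.0229·111.32)² + (-0.0815·87.5)²) = √(6.498563 + 50.854727) = 7.5732 km
  → nearest: 4 (5.2076 km)
Q2 at 38.2172°N, 121.6743°W:
  2: √((-0.0416·111.32)² + (-0.0406·87.5)²) = √(21.445346 + 12.620256) = 5.8366 km
  3: √((-0.0665·111.32)² + (-0.0076·87.5)²) = √(54.801152 + 0.442225) = 7.4326 km
  4: √((-0.0257·111.32)² + (0.0187·87.5)²) = √(8.184886 + 2.677314) = 3.2958 km
  5: √((0.0225·111.32)² + (0.0509·87.5)²) = √(6.273522 + 19.835889) = 5.1097 km
  6: √((-0.0776·111.32)² + (-0.0161·87.5)²) = √(74.622507 + 1.984577) = 8.7525 km
  → nearest: 4 (3.2958 km)
Q3 at 38.1975°N, 121.6542°W:
  2: √((-0.0219·111.32)² + (-0.0607·87.5)²) = √(5.943395 + 28.209377) = 5.8440 km
  3: √((-0.0468·111.32)² + (-0.0277·87.5)²) = √(27.141766 + 5.874564) = 5.7460 km
  4: √((-0.0060·111.32)² + (-0.0014·87.5)²) = √(0.446117 + 0.015006) = 0.6791 km
  5: √((0.0422·111.32)² + (0.0308·87.5)²) = √(22.068423 + 7.263025) = 5.4159 km
  6: √((-0.0579·111.32)² + (-0.0362·87.5)²) = √(41.543542 + 10.033056) = 7.1817 km
  → nearest: 4 (0.6791 km)
Q4 at 38.1712°N, 121.6853°W:
  2: √((0.0044·111.32)² + (-0.0296·87.5)²) = √(0.239912 + 6.708100) = 2.6359 km
  3: √((-0.0205·111.32)² + (0.0034·87.5)²) = √(5.207798 + 0.088506) = 2.3014 km
  4: √((0.0203·111.32)² + (0.0297·87.5)²) = √(5.106678 + 6.753502) = 3.4439 km
  5: √((0.0685·111.32)² + (0.0619·87.5)²) = √(58.147030 + 29.335764) = 9.3532 km
  6: √((-0.0316·111.32)² + (-0.0051·87.5)²) = √(12.374298 + 0.199139) = 3.5459 km
  → nearest: 3 (2.3014 km)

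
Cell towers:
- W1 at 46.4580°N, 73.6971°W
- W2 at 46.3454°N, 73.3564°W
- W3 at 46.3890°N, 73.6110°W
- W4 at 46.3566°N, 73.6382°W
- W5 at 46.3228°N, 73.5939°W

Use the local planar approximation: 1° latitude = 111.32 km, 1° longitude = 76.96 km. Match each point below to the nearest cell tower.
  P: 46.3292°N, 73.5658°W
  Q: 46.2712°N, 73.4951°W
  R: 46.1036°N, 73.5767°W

P→W5; Q→W5; R→W5

P at 46.3292°N, 73.5658°W:
  W1: 17.5410 km
  W2: 16.2160 km
  W3: 7.5110 km
  W4: 6.3521 km
  W5: 2.2769 km
  → nearest: W5 (2.2769 km)
Q at 46.2712°N, 73.4951°W:
  W1: 25.9632 km
  W2: 13.4970 km
  W3: 15.8595 km
  W4: 14.5487 km
  W5: 9.5294 km
  → nearest: W5 (9.5294 km)
R at 46.1036°N, 73.5767°W:
  W1: 40.5253 km
  W2: 31.8117 km
  W3: 31.8802 km
  W4: 28.5589 km
  W5: 24.4372 km
  → nearest: W5 (24.4372 km)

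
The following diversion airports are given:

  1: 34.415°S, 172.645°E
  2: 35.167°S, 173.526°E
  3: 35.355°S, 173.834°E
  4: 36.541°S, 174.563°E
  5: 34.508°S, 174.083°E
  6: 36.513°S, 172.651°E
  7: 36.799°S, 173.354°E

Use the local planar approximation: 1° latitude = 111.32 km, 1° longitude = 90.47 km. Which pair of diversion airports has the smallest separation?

Pairwise distances:
1–2: 115.588 km
1–3: 150.069 km
1–4: 293.463 km
1–5: 130.507 km
1–6: 233.550 km
1–7: 273.028 km
2–3: 34.849 km
2–4: 179.434 km
2–5: 89.000 km
2–6: 169.463 km
2–7: 182.339 km
3–4: 147.582 km
3–5: 96.942 km
3–6: 167.547 km
3–7: 166.509 km
4–5: 230.442 km
4–6: 173.007 km
4–7: 113.086 km
5–6: 258.071 km
5–7: 263.424 km
6–7: 71.124 km
Closest pair: 2–3 at 34.849 km.

2 and 3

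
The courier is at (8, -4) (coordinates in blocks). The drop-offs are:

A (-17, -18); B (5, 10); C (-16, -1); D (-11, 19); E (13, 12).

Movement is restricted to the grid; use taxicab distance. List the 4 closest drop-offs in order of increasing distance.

B, E, C, A

Distances from (8, -4):
A: |-25| + |-14| = 25 + 14 = 39 blocks
B: |-3| + |14| = 3 + 14 = 17 blocks
C: |-24| + |3| = 24 + 3 = 27 blocks
D: |-19| + |23| = 19 + 23 = 42 blocks
E: |5| + |16| = 5 + 16 = 21 blocks
Sorted: B (17 blocks) < E (21 blocks) < C (27 blocks) < A (39 blocks) < D (42 blocks)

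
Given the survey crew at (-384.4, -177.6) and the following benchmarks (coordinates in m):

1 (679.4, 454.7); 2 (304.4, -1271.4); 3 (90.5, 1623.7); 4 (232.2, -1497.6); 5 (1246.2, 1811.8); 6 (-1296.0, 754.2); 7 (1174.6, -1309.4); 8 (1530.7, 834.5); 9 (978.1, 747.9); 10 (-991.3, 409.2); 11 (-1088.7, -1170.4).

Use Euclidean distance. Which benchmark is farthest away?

5

Distances from (-384.4, -177.6):
1: 1237.5 m
2: 1292.6 m
3: 1862.9 m
4: 1456.9 m
5: 2572.3 m
6: 1303.6 m
7: 1926.5 m
8: 2166.1 m
9: 1647.1 m
10: 844.2 m
11: 1217.2 m
Maximum: 5 at 2572.3 m.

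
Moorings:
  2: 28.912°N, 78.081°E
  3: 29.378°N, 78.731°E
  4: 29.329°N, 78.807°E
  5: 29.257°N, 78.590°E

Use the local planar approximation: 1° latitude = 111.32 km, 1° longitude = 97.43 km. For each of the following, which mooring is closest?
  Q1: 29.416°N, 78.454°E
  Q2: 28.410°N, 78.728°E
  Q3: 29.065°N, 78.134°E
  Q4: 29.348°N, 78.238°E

Q1→5; Q2→2; Q3→2; Q4→5

Q1 at 29.416°N, 78.454°E:
  2: √((-0.504·111.32)² + (-0.373·97.43)²) = √(3147.80244 + 1320.69663) = 66.847 km
  3: √((-0.038·111.32)² + (0.277·97.43)²) = √(17.89425 + 728.35808) = 27.318 km
  4: √((-0.087·111.32)² + (0.353·97.43)²) = √(93.79613 + 1182.86400) = 35.730 km
  5: √((-0.159·111.32)² + (0.136·97.43)²) = √(313.28575 + 175.57522) = 22.110 km
  → nearest: 5 (22.110 km)
Q2 at 28.410°N, 78.728°E:
  2: √((0.502·111.32)² + (-0.647·97.43)²) = √(3122.86945 + 3973.68984) = 84.241 km
  3: √((0.968·111.32)² + (0.003·97.43)²) = √(11611.73484 + 0.08543) = 107.758 km
  4: √((0.919·111.32)² + (0.079·97.43)²) = √(10465.92018 + 59.24335) = 102.592 km
  5: √((0.847·111.32)² + (-0.138·97.43)²) = √(8890.23449 + 180.77717) = 95.242 km
  → nearest: 2 (84.241 km)
Q3 at 29.065°N, 78.134°E:
  2: √((-0.153·111.32)² + (-0.053·97.43)²) = √(290.08766 + 26.66473) = 17.798 km
  3: √((0.313·111.32)² + (0.597·97.43)²) = √(1214.04580 + 3383.24982) = 67.803 km
  4: √((0.264·111.32)² + (0.673·97.43)²) = √(863.68276 + 4299.47604) = 71.855 km
  5: √((0.192·111.32)² + (0.456·97.43)²) = √(456.82394 + 1973.85429) = 49.302 km
  → nearest: 2 (17.798 km)
Q4 at 29.348°N, 78.238°E:
  2: √((-0.436·111.32)² + (-0.157·97.43)²) = √(2355.69670 + 233.98322) = 50.889 km
  3: √((0.030·111.32)² + (0.493·97.43)²) = √(11.15293 + 2307.16813) = 48.149 km
  4: √((-0.019·111.32)² + (0.569·97.43)²) = √(4.47356 + 3073.33526) = 55.478 km
  5: √((-0.091·111.32)² + (0.352·97.43)²) = √(102.61933 + 1176.17172) = 35.760 km
  → nearest: 5 (35.760 km)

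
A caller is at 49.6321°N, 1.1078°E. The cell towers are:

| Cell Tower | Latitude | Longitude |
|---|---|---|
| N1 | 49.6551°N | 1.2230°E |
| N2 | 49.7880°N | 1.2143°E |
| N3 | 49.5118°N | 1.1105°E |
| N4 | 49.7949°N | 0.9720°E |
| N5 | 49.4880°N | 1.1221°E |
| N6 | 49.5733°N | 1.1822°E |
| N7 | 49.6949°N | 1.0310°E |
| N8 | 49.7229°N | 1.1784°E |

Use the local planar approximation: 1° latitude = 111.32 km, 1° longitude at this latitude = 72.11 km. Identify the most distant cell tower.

N4

Distances from 49.6321°N, 1.1078°E:
N1: √((0.0230·111.32)² + (0.1152·72.11)²) = √(6.555443 + 69.007445) = 8.6927 km
N2: √((0.1559·111.32)² + (0.1065·72.11)²) = √(301.188667 + 58.978022) = 18.9781 km
N3: √((-0.1203·111.32)² + (0.0027·72.11)²) = √(179.340200 + 0.037907) = 13.3932 km
N4: √((0.1628·111.32)² + (-0.1358·72.11)²) = √(328.439359 + 95.893800) = 20.5993 km
N5: √((-0.1441·111.32)² + (0.0143·72.11)²) = √(257.320482 + 1.063318) = 16.0743 km
N6: √((-0.0588·111.32)² + (0.0744·72.11)²) = √(42.845089 + 28.783053) = 8.4633 km
N7: √((0.0628·111.32)² + (-0.0768·72.11)²) = √(48.872627 + 30.669976) = 8.9187 km
N8: √((0.0908·111.32)² + (0.0706·72.11)²) = √(102.168753 + 25.917935) = 11.3175 km
Maximum: N4 at 20.5993 km.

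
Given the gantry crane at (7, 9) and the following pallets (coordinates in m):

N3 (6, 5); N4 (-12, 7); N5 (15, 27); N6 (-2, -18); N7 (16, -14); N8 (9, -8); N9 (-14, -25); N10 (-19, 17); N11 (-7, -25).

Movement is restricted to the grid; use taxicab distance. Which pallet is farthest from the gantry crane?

Distances from (7, 9):
N3: |-1| + |-4| = 1 + 4 = 5 m
N4: |-19| + |-2| = 19 + 2 = 21 m
N5: |8| + |18| = 8 + 18 = 26 m
N6: |-9| + |-27| = 9 + 27 = 36 m
N7: |9| + |-23| = 9 + 23 = 32 m
N8: |2| + |-17| = 2 + 17 = 19 m
N9: |-21| + |-34| = 21 + 34 = 55 m
N10: |-26| + |8| = 26 + 8 = 34 m
N11: |-14| + |-34| = 14 + 34 = 48 m
Maximum: N9 at 55 m.

N9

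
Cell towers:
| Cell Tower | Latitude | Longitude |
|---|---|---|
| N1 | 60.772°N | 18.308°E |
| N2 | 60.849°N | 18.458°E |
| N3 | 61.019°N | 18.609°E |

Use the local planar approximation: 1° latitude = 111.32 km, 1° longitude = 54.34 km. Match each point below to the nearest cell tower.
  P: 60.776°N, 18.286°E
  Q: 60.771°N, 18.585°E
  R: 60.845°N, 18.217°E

P at 60.776°N, 18.286°E:
  N1: √((-0.004·111.32)² + (0.022·54.34)²) = √(0.19827 + 1.42917) = 1.276 km
  N2: √((0.073·111.32)² + (0.172·54.34)²) = √(66.03773 + 87.35669) = 12.385 km
  N3: √((0.243·111.32)² + (0.323·54.34)²) = √(731.74362 + 308.06639) = 32.246 km
  → nearest: N1 (1.276 km)
Q at 60.771°N, 18.585°E:
  N1: √((0.001·111.32)² + (-0.277·54.34)²) = √(0.01239 + 226.56812) = 15.053 km
  N2: √((0.078·111.32)² + (-0.127·54.34)²) = √(75.39379 + 47.62629) = 11.091 km
  N3: √((0.248·111.32)² + (0.024·54.34)²) = √(762.16633 + 1.70083) = 27.638 km
  → nearest: N2 (11.091 km)
R at 60.845°N, 18.217°E:
  N1: √((-0.073·111.32)² + (0.091·54.34)²) = √(66.03773 + 24.45243) = 9.513 km
  N2: √((0.004·111.32)² + (0.241·54.34)²) = √(0.19827 + 171.50364) = 13.104 km
  N3: √((0.174·111.32)² + (0.392·54.34)²) = √(375.18450 + 453.74453) = 28.791 km
  → nearest: N1 (9.513 km)

P→N1; Q→N2; R→N1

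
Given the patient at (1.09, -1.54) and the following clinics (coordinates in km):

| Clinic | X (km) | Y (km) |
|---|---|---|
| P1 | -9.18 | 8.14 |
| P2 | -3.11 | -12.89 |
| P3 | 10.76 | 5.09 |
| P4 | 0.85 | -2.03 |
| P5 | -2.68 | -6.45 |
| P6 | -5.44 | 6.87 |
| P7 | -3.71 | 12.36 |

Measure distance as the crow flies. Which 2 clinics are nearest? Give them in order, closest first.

P4, P5

Distances from (1.09, -1.54):
P1: √((-10.27)² + (9.68)²) = √(105.4729 + 93.7024) = 14.11 km
P2: √((-4.20)² + (-11.35)²) = √(17.6400 + 128.8225) = 12.10 km
P3: √((9.67)² + (6.63)²) = √(93.5089 + 43.9569) = 11.72 km
P4: √((-0.24)² + (-0.49)²) = √(0.0576 + 0.2401) = 0.55 km
P5: √((-3.77)² + (-4.91)²) = √(14.2129 + 24.1081) = 6.19 km
P6: √((-6.53)² + (8.41)²) = √(42.6409 + 70.7281) = 10.65 km
P7: √((-4.80)² + (13.90)²) = √(23.0400 + 193.2100) = 14.71 km
Sorted: P4 (0.55 km) < P5 (6.19 km) < P6 (10.65 km) < P3 (11.72 km) < …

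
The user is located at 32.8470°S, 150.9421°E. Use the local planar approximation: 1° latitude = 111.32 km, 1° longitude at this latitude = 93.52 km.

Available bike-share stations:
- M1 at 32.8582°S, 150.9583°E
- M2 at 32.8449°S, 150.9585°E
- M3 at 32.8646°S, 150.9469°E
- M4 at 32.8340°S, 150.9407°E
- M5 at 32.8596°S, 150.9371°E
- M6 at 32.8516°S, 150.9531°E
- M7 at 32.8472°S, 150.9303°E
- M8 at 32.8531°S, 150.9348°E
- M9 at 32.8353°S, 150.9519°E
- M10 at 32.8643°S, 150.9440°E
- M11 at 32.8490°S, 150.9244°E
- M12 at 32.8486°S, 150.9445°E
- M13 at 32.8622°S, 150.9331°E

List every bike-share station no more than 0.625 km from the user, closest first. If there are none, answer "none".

Distances from 32.8470°S, 150.9421°E:
M1: √((-0.0112·111.32)² + (0.0162·93.52)²) = √(1.554470 + 2.295298) = 1.9621 km
M2: √((0.0021·111.32)² + (0.0164·93.52)²) = √(0.054649 + 2.352322) = 1.5514 km
M3: √((-0.0176·111.32)² + (0.0048·93.52)²) = √(3.838590 + 0.201508) = 2.0100 km
M4: √((0.0130·111.32)² + (-0.0014·93.52)²) = √(2.094272 + 0.017142) = 1.4531 km
M5: √((-0.0126·111.32)² + (-0.0050·93.52)²) = √(1.967377 + 0.218650) = 1.4785 km
M6: √((-0.0046·111.32)² + (0.0110·93.52)²) = √(0.262218 + 1.058265) = 1.1491 km
M7: √((-0.0002·111.32)² + (-0.0118·93.52)²) = √(0.000496 + 1.217792) = 1.1038 km
M8: √((-0.0061·111.32)² + (-0.0073·93.52)²) = √(0.461112 + 0.466074) = 0.9629 km
M9: √((0.0117·111.32)² + (0.0098·93.52)²) = √(1.696360 + 0.839965) = 1.5926 km
M10: √((-0.0173·111.32)² + (0.0019·93.52)²) = √(3.708844 + 0.031573) = 1.9340 km
M11: √((-0.0020·111.32)² + (-0.0177·93.52)²) = √(0.049569 + 2.740031) = 1.6702 km
M12: √((-0.0016·111.32)² + (0.0024·93.52)²) = √(0.031724 + 0.050377) = 0.2865 km
M13: √((-0.0152·111.32)² + (-0.0090·93.52)²) = √(2.863081 + 0.708425) = 1.8898 km
Threshold 0.625 km: M12 (0.2865 km) is within range.

M12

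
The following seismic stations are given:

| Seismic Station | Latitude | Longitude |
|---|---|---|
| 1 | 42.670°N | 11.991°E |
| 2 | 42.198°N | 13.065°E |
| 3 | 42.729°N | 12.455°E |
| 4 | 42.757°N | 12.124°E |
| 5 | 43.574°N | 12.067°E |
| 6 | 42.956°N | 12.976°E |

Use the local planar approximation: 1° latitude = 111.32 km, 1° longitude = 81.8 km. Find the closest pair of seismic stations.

Pairwise distances:
1–2: 102.367 km
1–3: 38.519 km
1–4: 14.566 km
1–5: 100.825 km
1–6: 86.635 km
2–3: 77.356 km
2–4: 98.981 km
2–5: 173.573 km
2–6: 84.694 km
3–4: 27.255 km
3–5: 99.276 km
3–6: 49.546 km
4–5: 91.068 km
4–6: 73.130 km
5–6: 101.300 km
Closest pair: 1–4 at 14.566 km.

1 and 4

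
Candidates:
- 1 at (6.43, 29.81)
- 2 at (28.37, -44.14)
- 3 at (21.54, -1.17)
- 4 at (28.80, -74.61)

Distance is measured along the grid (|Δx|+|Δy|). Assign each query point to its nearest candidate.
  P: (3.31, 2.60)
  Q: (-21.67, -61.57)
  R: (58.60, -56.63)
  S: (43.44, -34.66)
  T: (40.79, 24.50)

P at (3.31, 2.60):
  1: |3.12| + |27.21| = 3.12 + 27.21 = 30.33
  2: |25.06| + |-46.74| = 25.06 + 46.74 = 71.80
  3: |18.23| + |-3.77| = 18.23 + 3.77 = 22.00
  4: |25.49| + |-77.21| = 25.49 + 77.21 = 102.70
  → nearest: 3 (22.00)
Q at (-21.67, -61.57):
  1: |28.10| + |91.38| = 28.10 + 91.38 = 119.48
  2: |50.04| + |17.43| = 50.04 + 17.43 = 67.47
  3: |43.21| + |60.40| = 43.21 + 60.40 = 103.61
  4: |50.47| + |-13.04| = 50.47 + 13.04 = 63.51
  → nearest: 4 (63.51)
R at (58.60, -56.63):
  1: |-52.17| + |86.44| = 52.17 + 86.44 = 138.61
  2: |-30.23| + |12.49| = 30.23 + 12.49 = 42.72
  3: |-37.06| + |55.46| = 37.06 + 55.46 = 92.52
  4: |-29.80| + |-17.98| = 29.80 + 17.98 = 47.78
  → nearest: 2 (42.72)
S at (43.44, -34.66):
  1: |-37.01| + |64.47| = 37.01 + 64.47 = 101.48
  2: |-15.07| + |-9.48| = 15.07 + 9.48 = 24.55
  3: |-21.90| + |33.49| = 21.90 + 33.49 = 55.39
  4: |-14.64| + |-39.95| = 14.64 + 39.95 = 54.59
  → nearest: 2 (24.55)
T at (40.79, 24.50):
  1: |-34.36| + |5.31| = 34.36 + 5.31 = 39.67
  2: |-12.42| + |-68.64| = 12.42 + 68.64 = 81.06
  3: |-19.25| + |-25.67| = 19.25 + 25.67 = 44.92
  4: |-11.99| + |-99.11| = 11.99 + 99.11 = 111.10
  → nearest: 1 (39.67)

P→3; Q→4; R→2; S→2; T→1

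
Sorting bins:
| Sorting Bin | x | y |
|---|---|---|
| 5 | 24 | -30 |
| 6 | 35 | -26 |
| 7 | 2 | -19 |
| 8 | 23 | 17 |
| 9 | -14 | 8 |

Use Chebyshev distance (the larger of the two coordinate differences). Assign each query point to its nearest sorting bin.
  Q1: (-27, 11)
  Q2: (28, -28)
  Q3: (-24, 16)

Q1 at (-27, 11):
  5: max(|51|, |-41|) = 51
  6: max(|62|, |-37|) = 62
  7: max(|29|, |-30|) = 30
  8: max(|50|, |6|) = 50
  9: max(|13|, |-3|) = 13
  → nearest: 9 (13)
Q2 at (28, -28):
  5: max(|-4|, |-2|) = 4
  6: max(|7|, |2|) = 7
  7: max(|-26|, |9|) = 26
  8: max(|-5|, |45|) = 45
  9: max(|-42|, |36|) = 42
  → nearest: 5 (4)
Q3 at (-24, 16):
  5: max(|48|, |-46|) = 48
  6: max(|59|, |-42|) = 59
  7: max(|26|, |-35|) = 35
  8: max(|47|, |1|) = 47
  9: max(|10|, |-8|) = 10
  → nearest: 9 (10)

Q1→9; Q2→5; Q3→9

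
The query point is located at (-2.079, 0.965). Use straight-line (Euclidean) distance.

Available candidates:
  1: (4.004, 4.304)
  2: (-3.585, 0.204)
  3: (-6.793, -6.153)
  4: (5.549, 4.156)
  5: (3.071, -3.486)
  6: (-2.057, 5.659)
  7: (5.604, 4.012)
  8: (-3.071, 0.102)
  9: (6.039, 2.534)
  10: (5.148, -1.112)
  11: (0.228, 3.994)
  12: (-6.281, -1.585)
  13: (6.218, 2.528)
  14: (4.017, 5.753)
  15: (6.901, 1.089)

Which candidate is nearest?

Distances from (-2.079, 0.965):
1: √((6.083)² + (3.339)²) = √(37.00289 + 11.14892) = 6.939
2: √((-1.506)² + (-0.761)²) = √(2.26804 + 0.57912) = 1.687
3: √((-4.714)² + (-7.118)²) = √(22.22180 + 50.66592) = 8.537
4: √((7.628)² + (3.191)²) = √(58.18638 + 10.18248) = 8.269
5: √((5.150)² + (-4.451)²) = √(26.52250 + 19.81140) = 6.807
6: √((0.022)² + (4.694)²) = √(0.00048 + 22.03364) = 4.694
7: √((7.683)² + (3.047)²) = √(59.02849 + 9.28421) = 8.265
8: √((-0.992)² + (-0.863)²) = √(0.98406 + 0.74477) = 1.315
9: √((8.118)² + (1.569)²) = √(65.90192 + 2.46176) = 8.268
10: √((7.227)² + (-2.077)²) = √(52.22953 + 4.31393) = 7.520
11: √((2.307)² + (3.029)²) = √(5.32225 + 9.17484) = 3.808
12: √((-4.202)² + (-2.550)²) = √(17.65680 + 6.50250) = 4.915
13: √((8.297)² + (1.563)²) = √(68.84021 + 2.44297) = 8.443
14: √((6.096)² + (4.788)²) = √(37.16122 + 22.92494) = 7.752
15: √((8.980)² + (0.124)²) = √(80.64040 + 0.01538) = 8.981
Minimum: 8 at 1.315.

8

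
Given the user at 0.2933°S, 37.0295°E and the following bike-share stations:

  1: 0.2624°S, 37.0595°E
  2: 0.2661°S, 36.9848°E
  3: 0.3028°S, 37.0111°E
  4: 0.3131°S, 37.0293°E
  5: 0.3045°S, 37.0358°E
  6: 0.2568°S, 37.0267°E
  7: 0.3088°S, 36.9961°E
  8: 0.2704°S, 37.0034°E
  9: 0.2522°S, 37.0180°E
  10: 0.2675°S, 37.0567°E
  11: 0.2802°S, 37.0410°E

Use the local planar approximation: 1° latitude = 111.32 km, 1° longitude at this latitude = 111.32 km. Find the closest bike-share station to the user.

Distances from 0.2933°S, 37.0295°E:
1: 4.7943 km
2: 5.8248 km
3: 2.3052 km
4: 2.2042 km
5: 1.4305 km
6: 4.0751 km
7: 4.0989 km
8: 3.8653 km
9: 4.7510 km
10: 4.1734 km
11: 1.9405 km
Minimum: 5 at 1.4305 km.

5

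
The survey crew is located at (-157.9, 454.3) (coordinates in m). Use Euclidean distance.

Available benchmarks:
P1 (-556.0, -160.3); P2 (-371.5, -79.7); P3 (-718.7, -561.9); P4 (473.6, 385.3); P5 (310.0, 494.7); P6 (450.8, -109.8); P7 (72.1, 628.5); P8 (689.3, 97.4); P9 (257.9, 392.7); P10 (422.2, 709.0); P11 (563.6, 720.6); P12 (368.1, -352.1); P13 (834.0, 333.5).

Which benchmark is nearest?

P7

Distances from (-157.9, 454.3):
P1: √((-398.1)² + (-614.6)²) = √(158483.610 + 377733.160) = 732.3 m
P2: √((-213.6)² + (-534.0)²) = √(45624.960 + 285156.000) = 575.1 m
P3: √((-560.8)² + (-1016.2)²) = √(314496.640 + 1032662.440) = 1160.7 m
P4: √((631.5)² + (-69.0)²) = √(398792.250 + 4761.000) = 635.3 m
P5: √((467.9)² + (40.4)²) = √(218930.410 + 1632.160) = 469.6 m
P6: √((608.7)² + (-564.1)²) = √(370515.690 + 318208.810) = 829.9 m
P7: √((230.0)² + (174.2)²) = √(52900.000 + 30345.640) = 288.5 m
P8: √((847.2)² + (-356.9)²) = √(717747.840 + 127377.610) = 919.3 m
P9: √((415.8)² + (-61.6)²) = √(172889.640 + 3794.560) = 420.3 m
P10: √((580.1)² + (254.7)²) = √(336516.010 + 64872.090) = 633.6 m
P11: √((721.5)² + (266.3)²) = √(520562.250 + 70915.690) = 769.1 m
P12: √((526.0)² + (-806.4)²) = √(276676.000 + 650280.960) = 962.8 m
P13: √((991.9)² + (-120.8)²) = √(983865.610 + 14592.640) = 999.2 m
Minimum: P7 at 288.5 m.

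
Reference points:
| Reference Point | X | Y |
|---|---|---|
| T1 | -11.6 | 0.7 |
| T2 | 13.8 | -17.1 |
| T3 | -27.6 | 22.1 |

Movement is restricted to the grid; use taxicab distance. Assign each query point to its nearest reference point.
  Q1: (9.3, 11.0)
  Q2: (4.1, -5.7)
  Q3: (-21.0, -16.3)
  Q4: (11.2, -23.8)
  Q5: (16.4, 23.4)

Q1 at (9.3, 11.0):
  T1: 31.2
  T2: 32.6
  T3: 48.0
  → nearest: T1 (31.2)
Q2 at (4.1, -5.7):
  T1: 22.1
  T2: 21.1
  T3: 59.5
  → nearest: T2 (21.1)
Q3 at (-21.0, -16.3):
  T1: 26.4
  T2: 35.6
  T3: 45.0
  → nearest: T1 (26.4)
Q4 at (11.2, -23.8):
  T1: 47.3
  T2: 9.3
  T3: 84.7
  → nearest: T2 (9.3)
Q5 at (16.4, 23.4):
  T1: 50.7
  T2: 43.1
  T3: 45.3
  → nearest: T2 (43.1)

Q1→T1; Q2→T2; Q3→T1; Q4→T2; Q5→T2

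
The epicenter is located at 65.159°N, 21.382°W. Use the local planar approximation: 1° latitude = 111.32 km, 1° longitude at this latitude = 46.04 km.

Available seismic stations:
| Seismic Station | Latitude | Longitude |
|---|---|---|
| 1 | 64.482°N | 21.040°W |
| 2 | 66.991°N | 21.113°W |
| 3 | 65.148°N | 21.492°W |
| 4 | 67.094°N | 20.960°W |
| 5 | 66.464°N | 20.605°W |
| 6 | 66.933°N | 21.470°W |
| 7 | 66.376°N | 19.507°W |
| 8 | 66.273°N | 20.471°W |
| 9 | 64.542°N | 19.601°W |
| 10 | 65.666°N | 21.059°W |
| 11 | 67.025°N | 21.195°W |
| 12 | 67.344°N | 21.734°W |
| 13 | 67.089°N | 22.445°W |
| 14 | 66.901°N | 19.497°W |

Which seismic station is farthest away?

Distances from 65.159°N, 21.382°W:
1: 76.991 km
2: 204.314 km
3: 5.210 km
4: 216.279 km
5: 149.612 km
6: 197.523 km
7: 160.642 km
8: 130.911 km
9: 106.963 km
10: 58.366 km
11: 207.901 km
12: 243.773 km
13: 220.351 km
14: 212.453 km
Maximum: 12 at 243.773 km.

12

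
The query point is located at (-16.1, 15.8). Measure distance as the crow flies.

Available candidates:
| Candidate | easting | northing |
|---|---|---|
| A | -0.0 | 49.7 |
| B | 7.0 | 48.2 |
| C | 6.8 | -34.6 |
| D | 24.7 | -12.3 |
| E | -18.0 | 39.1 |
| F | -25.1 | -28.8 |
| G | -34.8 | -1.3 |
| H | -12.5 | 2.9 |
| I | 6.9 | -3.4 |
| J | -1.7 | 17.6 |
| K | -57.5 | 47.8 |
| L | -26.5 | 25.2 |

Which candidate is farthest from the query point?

C

Distances from (-16.1, 15.8):
A: 37.5
B: 39.8
C: 55.4
D: 49.5
E: 23.4
F: 45.5
G: 25.3
H: 13.4
I: 30.0
J: 14.5
K: 52.3
L: 14.0
Maximum: C at 55.4.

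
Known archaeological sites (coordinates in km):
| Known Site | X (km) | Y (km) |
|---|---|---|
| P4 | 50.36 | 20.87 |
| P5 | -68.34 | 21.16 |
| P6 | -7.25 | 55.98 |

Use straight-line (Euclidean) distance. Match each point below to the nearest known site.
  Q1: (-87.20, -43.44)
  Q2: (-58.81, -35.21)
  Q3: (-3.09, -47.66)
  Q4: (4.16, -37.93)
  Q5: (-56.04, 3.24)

Q1→P5; Q2→P5; Q3→P4; Q4→P4; Q5→P5

Q1 at (-87.20, -43.44):
  P4: √((137.56)² + (64.31)²) = √(18922.7536 + 4135.7761) = 151.85 km
  P5: √((18.86)² + (64.60)²) = √(355.6996 + 4173.1600) = 67.30 km
  P6: √((79.95)² + (99.42)²) = √(6392.0025 + 9884.3364) = 127.58 km
  → nearest: P5 (67.30 km)
Q2 at (-58.81, -35.21):
  P4: √((109.17)² + (56.08)²) = √(11918.0889 + 3144.9664) = 122.73 km
  P5: √((-9.53)² + (56.37)²) = √(90.8209 + 3177.5769) = 57.17 km
  P6: √((51.56)² + (91.19)²) = √(2658.4336 + 8315.6161) = 104.76 km
  → nearest: P5 (57.17 km)
Q3 at (-3.09, -47.66):
  P4: √((53.45)² + (68.53)²) = √(2856.9025 + 4696.3609) = 86.91 km
  P5: √((-65.25)² + (68.82)²) = √(4257.5625 + 4736.1924) = 94.84 km
  P6: √((-4.16)² + (103.64)²) = √(17.3056 + 10741.2496) = 103.72 km
  → nearest: P4 (86.91 km)
Q4 at (4.16, -37.93):
  P4: √((46.20)² + (58.80)²) = √(2134.4400 + 3457.4400) = 74.78 km
  P5: √((-72.50)² + (59.09)²) = √(5256.2500 + 3491.6281) = 93.53 km
  P6: √((-11.41)² + (93.91)²) = √(130.1881 + 8819.0881) = 94.60 km
  → nearest: P4 (74.78 km)
Q5 at (-56.04, 3.24):
  P4: √((106.40)² + (17.63)²) = √(11320.9600 + 310.8169) = 107.85 km
  P5: √((-12.30)² + (17.92)²) = √(151.2900 + 321.1264) = 21.74 km
  P6: √((48.79)² + (52.74)²) = √(2380.4641 + 2781.5076) = 71.85 km
  → nearest: P5 (21.74 km)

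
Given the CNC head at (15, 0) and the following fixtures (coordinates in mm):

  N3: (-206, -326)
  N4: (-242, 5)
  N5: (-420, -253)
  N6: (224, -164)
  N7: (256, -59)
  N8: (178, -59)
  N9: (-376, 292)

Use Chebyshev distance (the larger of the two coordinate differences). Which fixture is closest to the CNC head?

Distances from (15, 0):
N3: 326 mm
N4: 257 mm
N5: 435 mm
N6: 209 mm
N7: 241 mm
N8: 163 mm
N9: 391 mm
Minimum: N8 at 163 mm.

N8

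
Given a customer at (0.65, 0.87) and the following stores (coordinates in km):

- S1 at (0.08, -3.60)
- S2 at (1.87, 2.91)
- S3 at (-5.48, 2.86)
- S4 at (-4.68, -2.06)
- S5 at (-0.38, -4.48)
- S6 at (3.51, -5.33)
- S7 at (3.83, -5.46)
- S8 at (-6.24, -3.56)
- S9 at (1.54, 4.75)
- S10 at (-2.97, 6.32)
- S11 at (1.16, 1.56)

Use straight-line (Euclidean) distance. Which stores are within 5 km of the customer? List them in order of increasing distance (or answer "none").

Distances from (0.65, 0.87):
S1: 4.51 km
S2: 2.38 km
S3: 6.44 km
S4: 6.08 km
S5: 5.45 km
S6: 6.83 km
S7: 7.08 km
S8: 8.19 km
S9: 3.98 km
S10: 6.54 km
S11: 0.86 km
Threshold 5 km: S11 (0.86 km), S2 (2.38 km), S9 (3.98 km), S1 (4.51 km) are within range.

S11, S2, S9, S1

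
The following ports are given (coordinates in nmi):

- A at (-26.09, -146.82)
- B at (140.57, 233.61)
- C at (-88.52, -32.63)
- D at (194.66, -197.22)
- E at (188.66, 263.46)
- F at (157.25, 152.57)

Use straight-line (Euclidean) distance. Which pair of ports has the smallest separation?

Pairwise distances:
A–B: 415.33 nmi
A–C: 130.14 nmi
A–D: 226.43 nmi
A–E: 463.08 nmi
A–F: 351.07 nmi
B–C: 351.23 nmi
B–D: 434.21 nmi
B–E: 56.60 nmi
B–F: 82.74 nmi
C–D: 327.54 nmi
C–E: 405.58 nmi
C–F: 307.74 nmi
D–E: 460.72 nmi
D–F: 351.78 nmi
E–F: 115.25 nmi
Closest pair: B–E at 56.60 nmi.

B and E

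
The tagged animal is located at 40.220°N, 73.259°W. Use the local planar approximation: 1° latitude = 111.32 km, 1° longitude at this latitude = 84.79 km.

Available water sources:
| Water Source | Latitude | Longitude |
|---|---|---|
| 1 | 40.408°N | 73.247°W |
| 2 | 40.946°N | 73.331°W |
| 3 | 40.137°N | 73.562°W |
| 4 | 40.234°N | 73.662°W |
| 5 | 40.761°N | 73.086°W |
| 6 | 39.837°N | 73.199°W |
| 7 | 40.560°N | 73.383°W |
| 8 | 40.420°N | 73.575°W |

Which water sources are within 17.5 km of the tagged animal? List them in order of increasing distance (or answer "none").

none

Distances from 40.220°N, 73.259°W:
1: √((0.188·111.32)² + (0.012·84.79)²) = √(437.98788 + 1.03527) = 20.953 km
2: √((0.726·111.32)² + (-0.072·84.79)²) = √(6531.60085 + 37.26956) = 81.049 km
3: √((-0.083·111.32)² + (-0.303·84.79)²) = √(85.36947 + 660.04649) = 27.302 km
4: √((0.014·111.32)² + (-0.403·84.79)²) = √(2.42886 + 1167.61419) = 34.206 km
5: √((0.541·111.32)² + (0.173·84.79)²) = √(3626.94463 + 215.16988) = 61.985 km
6: √((-0.383·111.32)² + (0.060·84.79)²) = √(1817.79098 + 25.88164) = 42.938 km
7: √((0.340·111.32)² + (-0.124·84.79)²) = √(1432.53166 + 110.54335) = 39.282 km
8: √((0.200·111.32)² + (-0.316·84.79)²) = √(495.68570 + 717.89914) = 34.837 km
Threshold 17.5 km: none within range.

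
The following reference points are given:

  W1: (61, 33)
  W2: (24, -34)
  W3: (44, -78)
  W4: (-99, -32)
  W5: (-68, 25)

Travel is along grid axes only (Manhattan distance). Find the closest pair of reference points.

W2 and W3

Pairwise distances:
W1–W2: 104
W1–W3: 128
W1–W4: 225
W1–W5: 137
W2–W3: 64
W2–W4: 125
W2–W5: 151
W3–W4: 189
W3–W5: 215
W4–W5: 88
Closest pair: W2–W3 at 64.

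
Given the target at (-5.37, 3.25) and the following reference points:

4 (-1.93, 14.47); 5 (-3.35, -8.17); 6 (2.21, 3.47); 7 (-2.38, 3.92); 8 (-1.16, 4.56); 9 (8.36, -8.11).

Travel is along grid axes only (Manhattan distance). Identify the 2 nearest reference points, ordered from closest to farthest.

Distances from (-5.37, 3.25):
4: 14.66
5: 13.44
6: 7.80
7: 3.66
8: 5.52
9: 25.09
Sorted: 7 (3.66) < 8 (5.52) < 6 (7.80) < 5 (13.44) < …

7, 8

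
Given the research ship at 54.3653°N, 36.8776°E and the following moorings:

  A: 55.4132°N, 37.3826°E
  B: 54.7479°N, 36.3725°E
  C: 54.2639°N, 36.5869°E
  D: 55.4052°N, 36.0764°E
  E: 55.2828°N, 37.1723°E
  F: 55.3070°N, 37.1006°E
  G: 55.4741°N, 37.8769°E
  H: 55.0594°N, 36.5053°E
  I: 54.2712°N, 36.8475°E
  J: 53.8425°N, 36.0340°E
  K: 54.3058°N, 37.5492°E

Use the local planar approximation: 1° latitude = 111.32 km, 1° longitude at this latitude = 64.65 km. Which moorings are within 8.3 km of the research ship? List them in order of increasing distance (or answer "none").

Distances from 54.3653°N, 36.8776°E:
A: 121.1348 km
B: 53.6687 km
C: 21.9231 km
D: 126.8217 km
E: 103.8979 km
F: 105.8168 km
G: 139.3167 km
H: 80.9293 km
I: 10.6544 km
J: 79.7590 km
K: 43.9212 km
Threshold 8.3 km: none within range.

none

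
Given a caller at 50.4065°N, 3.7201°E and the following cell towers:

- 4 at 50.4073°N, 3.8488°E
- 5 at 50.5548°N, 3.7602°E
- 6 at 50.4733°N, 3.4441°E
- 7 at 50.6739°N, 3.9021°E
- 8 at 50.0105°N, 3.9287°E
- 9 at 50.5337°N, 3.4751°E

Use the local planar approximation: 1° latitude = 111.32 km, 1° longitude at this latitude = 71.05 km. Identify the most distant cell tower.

Distances from 50.4065°N, 3.7201°E:
4: 9.1446 km
5: 16.7528 km
6: 20.9724 km
7: 32.4544 km
8: 46.5075 km
9: 22.4391 km
Maximum: 8 at 46.5075 km.

8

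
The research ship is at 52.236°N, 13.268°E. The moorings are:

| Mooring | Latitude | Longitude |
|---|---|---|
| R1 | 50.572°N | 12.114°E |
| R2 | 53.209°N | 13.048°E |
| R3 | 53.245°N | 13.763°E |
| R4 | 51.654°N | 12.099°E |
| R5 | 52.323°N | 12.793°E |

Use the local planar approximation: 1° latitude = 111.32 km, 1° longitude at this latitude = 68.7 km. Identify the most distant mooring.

R1

Distances from 52.236°N, 13.268°E:
R1: 201.489 km
R2: 109.364 km
R3: 117.357 km
R4: 103.186 km
R5: 34.039 km
Maximum: R1 at 201.489 km.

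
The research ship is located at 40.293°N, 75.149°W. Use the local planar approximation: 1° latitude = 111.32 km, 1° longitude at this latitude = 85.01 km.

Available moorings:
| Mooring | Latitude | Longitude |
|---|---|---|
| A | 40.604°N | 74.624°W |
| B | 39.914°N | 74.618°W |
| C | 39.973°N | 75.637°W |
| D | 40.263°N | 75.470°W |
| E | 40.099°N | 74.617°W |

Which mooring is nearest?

Distances from 40.293°N, 75.149°W:
A: √((0.311·111.32)² + (0.525·85.01)²) = √(1198.58041 + 1991.85922) = 56.484 km
B: √((-0.379·111.32)² + (0.531·85.01)²) = √(1780.01973 + 2037.64759) = 61.787 km
C: √((-0.320·111.32)² + (-0.488·85.01)²) = √(1268.95538 + 1720.99527) = 54.680 km
D: √((-0.030·111.32)² + (-0.321·85.01)²) = √(11.15293 + 744.64641) = 27.492 km
E: √((-0.194·111.32)² + (0.532·85.01)²) = √(466.39067 + 2045.32957) = 50.117 km
Minimum: D at 27.492 km.

D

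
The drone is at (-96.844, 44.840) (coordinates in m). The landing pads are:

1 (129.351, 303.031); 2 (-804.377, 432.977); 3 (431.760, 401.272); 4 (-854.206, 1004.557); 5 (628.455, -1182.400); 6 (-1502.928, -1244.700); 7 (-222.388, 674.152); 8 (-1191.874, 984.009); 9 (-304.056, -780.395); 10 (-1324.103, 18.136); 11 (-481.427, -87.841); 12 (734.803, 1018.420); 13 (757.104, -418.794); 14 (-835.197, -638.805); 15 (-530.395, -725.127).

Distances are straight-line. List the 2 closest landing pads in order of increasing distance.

1, 11

Distances from (-96.844, 44.840):
1: √((226.195)² + (258.191)²) = √(51164.17802 + 66662.59248) = 343.259 m
2: √((-707.533)² + (388.137)²) = √(500602.94609 + 150650.33077) = 807.003 m
3: √((528.604)² + (356.432)²) = √(279422.18882 + 127043.77062) = 637.547 m
4: √((-757.362)² + (959.717)²) = √(573597.19904 + 921056.72009) = 1222.560 m
5: √((725.299)² + (-1227.240)²) = √(526058.63940 + 1506118.01760) = 1425.544 m
6: √((-1406.084)² + (-1289.540)²) = √(1977072.21506 + 1662913.41160) = 1907.875 m
7: √((-125.544)² + (629.312)²) = √(15761.29594 + 396033.59334) = 641.712 m
8: √((-1095.030)² + (939.169)²) = √(1199090.70090 + 882038.41056) = 1442.612 m
9: √((-207.212)² + (-825.235)²) = √(42936.81294 + 681012.80523) = 850.852 m
10: √((-1227.259)² + (-26.704)²) = √(1506164.65308 + 713.10362) = 1227.549 m
11: √((-384.583)² + (-132.681)²) = √(147904.08389 + 17604.24776) = 406.827 m
12: √((831.647)² + (973.580)²) = √(691636.73261 + 947858.01640) = 1280.428 m
13: √((853.948)² + (-463.634)²) = √(729227.18670 + 214956.48596) = 971.691 m
14: √((-738.353)² + (-683.645)²) = √(545165.15261 + 467370.48602) = 1006.248 m
15: √((-433.551)² + (-769.967)²) = √(187966.46960 + 592849.18109) = 883.638 m
Sorted: 1 (343.259 m) < 11 (406.827 m) < 3 (637.547 m) < 7 (641.712 m) < …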